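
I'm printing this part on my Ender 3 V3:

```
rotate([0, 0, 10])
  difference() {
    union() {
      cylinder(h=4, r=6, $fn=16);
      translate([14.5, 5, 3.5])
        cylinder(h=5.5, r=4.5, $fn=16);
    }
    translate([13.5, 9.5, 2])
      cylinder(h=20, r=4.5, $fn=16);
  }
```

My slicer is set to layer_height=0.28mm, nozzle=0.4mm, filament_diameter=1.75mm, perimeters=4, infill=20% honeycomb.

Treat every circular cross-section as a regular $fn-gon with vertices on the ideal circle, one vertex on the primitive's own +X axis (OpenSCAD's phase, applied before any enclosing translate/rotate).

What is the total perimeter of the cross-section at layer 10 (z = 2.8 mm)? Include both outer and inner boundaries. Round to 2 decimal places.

At z = 2.8 mm: the r=6 cylinder contributes a regular 16-gon of circumradius 6 (perimeter = 2·16·6.000·sin(180°/16) = 37.46 mm); the cylinder at (14.5, 5) does not reach this height (z outside [3.5, 9]); Taking the union: only the r=6 cylinder is present, so the union is just that shape — boundary = 37.46 mm; the r=4.5 cylinder at (13.5, 9.5) gives a regular 16-gon of circumradius 4.5 (constant along its height) (perimeter = 2·16·4.500·sin(180°/16) = 28.09 mm); Taking the first minus the rest: starting from that combined region, the r=4.5 cylinder at (13.5, 9.5) misses the remaining region (no effect) — boundary = 37.46 mm; (rotated 10° about Z; rotation is an isometry so areas/perimeters/island counts are preserved). Overall, the cross-section is a single solid region. Total boundary length (outer) = 37.46 mm.

37.46 mm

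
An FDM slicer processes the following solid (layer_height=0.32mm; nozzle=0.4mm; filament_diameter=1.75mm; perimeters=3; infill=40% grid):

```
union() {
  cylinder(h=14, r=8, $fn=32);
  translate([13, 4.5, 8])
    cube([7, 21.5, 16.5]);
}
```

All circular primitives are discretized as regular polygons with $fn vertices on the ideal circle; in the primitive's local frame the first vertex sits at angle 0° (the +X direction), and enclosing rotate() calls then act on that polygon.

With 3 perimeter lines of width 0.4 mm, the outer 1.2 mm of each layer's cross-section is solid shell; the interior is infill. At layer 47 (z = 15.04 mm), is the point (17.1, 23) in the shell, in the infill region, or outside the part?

At z = 15.04 mm: the cylinder is not intersected at this z (z outside [0, 14]); the cube at (13, 4.5) (footprint 7×21.5) is included at this height; Combining (union): only the 7×21.5 cube at (13, 4.5) is present, so the union is just that shape — 1 connected region. Overall, the cross-section is a single solid region. The nearest boundary edge runs (20.00, 4.50)→(20.00, 26.00); distance from the point to it = 2.90 mm. The point is inside the cross-section and 2.90 mm from the nearest boundary — more than the 1.2 mm shell width (3 × 0.4), so it's in the infill interior.

infill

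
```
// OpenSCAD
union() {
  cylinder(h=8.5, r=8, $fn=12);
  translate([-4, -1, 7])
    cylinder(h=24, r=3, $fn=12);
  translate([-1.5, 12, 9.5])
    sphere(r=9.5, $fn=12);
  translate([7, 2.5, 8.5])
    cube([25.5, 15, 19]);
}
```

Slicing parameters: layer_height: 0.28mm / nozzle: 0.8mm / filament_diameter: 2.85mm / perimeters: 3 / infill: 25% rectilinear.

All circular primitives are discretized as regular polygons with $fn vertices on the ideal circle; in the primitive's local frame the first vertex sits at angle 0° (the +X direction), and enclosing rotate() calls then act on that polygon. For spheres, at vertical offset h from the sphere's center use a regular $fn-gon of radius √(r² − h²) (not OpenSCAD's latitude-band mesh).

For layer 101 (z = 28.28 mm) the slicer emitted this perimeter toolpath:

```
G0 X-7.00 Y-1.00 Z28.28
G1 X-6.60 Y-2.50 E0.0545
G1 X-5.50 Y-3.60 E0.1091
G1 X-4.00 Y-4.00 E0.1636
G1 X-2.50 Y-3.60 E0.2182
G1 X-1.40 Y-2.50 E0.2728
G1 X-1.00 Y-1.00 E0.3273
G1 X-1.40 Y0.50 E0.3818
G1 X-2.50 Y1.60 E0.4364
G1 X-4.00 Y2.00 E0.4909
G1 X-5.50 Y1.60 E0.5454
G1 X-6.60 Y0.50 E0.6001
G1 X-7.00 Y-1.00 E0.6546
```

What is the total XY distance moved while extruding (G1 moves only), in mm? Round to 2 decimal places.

18.64 mm

Sum the Euclidean lengths of each G1 segment: total = 18.64 mm.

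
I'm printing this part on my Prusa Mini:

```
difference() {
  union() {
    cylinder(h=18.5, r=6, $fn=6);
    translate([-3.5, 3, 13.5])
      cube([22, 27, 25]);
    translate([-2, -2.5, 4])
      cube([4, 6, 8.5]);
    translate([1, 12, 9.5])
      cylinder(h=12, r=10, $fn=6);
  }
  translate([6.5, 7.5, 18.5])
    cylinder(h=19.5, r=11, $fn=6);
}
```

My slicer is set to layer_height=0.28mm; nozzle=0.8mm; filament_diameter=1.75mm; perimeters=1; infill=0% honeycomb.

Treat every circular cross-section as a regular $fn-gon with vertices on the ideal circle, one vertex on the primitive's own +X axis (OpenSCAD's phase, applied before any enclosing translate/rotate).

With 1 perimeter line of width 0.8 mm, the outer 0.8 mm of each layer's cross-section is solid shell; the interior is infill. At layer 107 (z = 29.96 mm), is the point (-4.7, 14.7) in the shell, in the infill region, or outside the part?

outside

At z = 29.96 mm: the cylinder is absent (z outside [0, 18.5]); the cube at (-3.5, 3) (footprint 22×27) is included at this height; the cube at (-2, -2.5) is absent (z outside [4, 12.5]); the cylinder at (1, 12) is absent (z outside [9.5, 21.5]); Taking the union: only the 22×27 cube at (-3.5, 3) is present, so the union is just that shape — 1 connected region; the r=11 cylinder at (6.5, 7.5) gives a regular 6-gon of circumradius 11 (constant along its height); Taking the first minus the rest: starting from the result so far, the r=11 cylinder at (6.5, 7.5) partially overlaps it — only the 242.76 mm² overlap (of its 314.37 mm²) is removed, clipping the outline — 2 connected regions. Overall, the cross-section has 2 separate islands. The nearest boundary edge runs (-3.50, 9.23)→(-3.50, 30.00); distance from the point to it = 1.20 mm. The point is not inside any of the regions above, so it lies outside the cross-section (1.20 mm from the nearest boundary).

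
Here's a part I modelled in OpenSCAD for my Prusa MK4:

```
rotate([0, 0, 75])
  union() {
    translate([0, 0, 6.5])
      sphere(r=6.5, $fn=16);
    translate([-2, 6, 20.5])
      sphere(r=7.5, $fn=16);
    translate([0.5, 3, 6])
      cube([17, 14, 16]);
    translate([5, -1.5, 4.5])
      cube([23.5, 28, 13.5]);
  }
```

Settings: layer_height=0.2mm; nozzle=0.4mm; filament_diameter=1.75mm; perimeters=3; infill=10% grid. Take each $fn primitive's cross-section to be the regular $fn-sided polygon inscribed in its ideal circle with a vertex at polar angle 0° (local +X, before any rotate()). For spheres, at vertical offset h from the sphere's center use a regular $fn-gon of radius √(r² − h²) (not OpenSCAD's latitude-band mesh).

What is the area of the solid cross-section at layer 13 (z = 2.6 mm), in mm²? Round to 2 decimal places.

At z = 2.6 mm: the sphere: section is a regular 16-gon, circumradius = √(r²−h²) = √(6.5²−3.9²) = 5.200 (area = (16/2)·5.200²·sin(360°/16) = 82.78 mm²); the sphere at (-2, 6) is absent (|z−center|=17.900 > r=7.5); the cube at (0.5, 3) does not reach this height (z outside [6, 22]); the cube at (5, -1.5) does not reach this height (z outside [4.5, 18]); Merging all regions: only the r=6.5 sphere is present, so the union is just that shape — area = 82.78 mm²; (rotated 75° about Z; rotation is an isometry so areas/perimeters/island counts are preserved). Overall, the cross-section is a single solid region. Net area = 82.78 mm².

82.78 mm²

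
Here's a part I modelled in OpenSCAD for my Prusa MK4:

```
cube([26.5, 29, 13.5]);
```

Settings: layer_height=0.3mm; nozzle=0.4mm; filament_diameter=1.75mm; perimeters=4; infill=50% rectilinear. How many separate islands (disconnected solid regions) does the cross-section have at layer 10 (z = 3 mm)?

1

At z = 3 mm: the cube is present — its section is the full 26.5×29 rectangle. Overall, the cross-section is a single solid region. Island count = 1.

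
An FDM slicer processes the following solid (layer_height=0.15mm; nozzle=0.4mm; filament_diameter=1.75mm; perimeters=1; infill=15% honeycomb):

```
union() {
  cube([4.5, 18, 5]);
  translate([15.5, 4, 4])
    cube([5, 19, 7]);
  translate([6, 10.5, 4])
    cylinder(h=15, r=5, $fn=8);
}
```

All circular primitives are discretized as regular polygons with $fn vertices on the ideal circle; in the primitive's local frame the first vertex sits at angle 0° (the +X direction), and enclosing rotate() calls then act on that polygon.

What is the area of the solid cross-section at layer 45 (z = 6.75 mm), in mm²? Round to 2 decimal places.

165.71 mm²

At z = 6.75 mm: the cube is not intersected at this z (z outside [0, 5]); the cube at (15.5, 4) is present — its section is the full 5×19 rectangle (area 95.00 mm²); the cylinder at (6, 10.5): section is a regular 8-gon, circumradius r=5 (area = (8/2)·5.000²·sin(360°/8) = 70.71 mm²); Combining (union): the 2 present regions are separate (no shared area or edge), so areas and boundary lengths simply add and each stays a separate island — area = 165.71 mm². Overall, the cross-section has 2 separate islands. Net area = 165.71 mm².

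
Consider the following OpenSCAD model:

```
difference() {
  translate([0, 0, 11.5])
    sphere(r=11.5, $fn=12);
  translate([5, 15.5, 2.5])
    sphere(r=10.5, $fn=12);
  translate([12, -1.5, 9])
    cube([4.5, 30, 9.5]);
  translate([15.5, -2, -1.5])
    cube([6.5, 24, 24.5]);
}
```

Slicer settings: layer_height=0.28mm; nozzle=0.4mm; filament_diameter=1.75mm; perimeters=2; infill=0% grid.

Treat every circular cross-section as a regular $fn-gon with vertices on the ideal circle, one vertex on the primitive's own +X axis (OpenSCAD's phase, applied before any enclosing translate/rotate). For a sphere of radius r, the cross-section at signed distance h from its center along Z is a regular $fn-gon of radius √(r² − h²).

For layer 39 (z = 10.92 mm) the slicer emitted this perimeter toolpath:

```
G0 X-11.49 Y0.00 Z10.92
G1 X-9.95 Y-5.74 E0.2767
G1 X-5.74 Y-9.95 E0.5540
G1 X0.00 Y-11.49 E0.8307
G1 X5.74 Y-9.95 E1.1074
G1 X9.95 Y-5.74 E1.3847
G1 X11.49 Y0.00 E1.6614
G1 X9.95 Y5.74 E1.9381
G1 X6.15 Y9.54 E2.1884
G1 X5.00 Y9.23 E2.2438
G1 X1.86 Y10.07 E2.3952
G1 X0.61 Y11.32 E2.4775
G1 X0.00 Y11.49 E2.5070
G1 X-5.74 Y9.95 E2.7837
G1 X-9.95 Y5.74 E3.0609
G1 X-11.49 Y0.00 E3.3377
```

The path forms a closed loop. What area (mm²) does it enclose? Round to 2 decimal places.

Apply the shoelace formula to the sequence of (X, Y) vertices; enclosed area = 391.81 mm².

391.81 mm²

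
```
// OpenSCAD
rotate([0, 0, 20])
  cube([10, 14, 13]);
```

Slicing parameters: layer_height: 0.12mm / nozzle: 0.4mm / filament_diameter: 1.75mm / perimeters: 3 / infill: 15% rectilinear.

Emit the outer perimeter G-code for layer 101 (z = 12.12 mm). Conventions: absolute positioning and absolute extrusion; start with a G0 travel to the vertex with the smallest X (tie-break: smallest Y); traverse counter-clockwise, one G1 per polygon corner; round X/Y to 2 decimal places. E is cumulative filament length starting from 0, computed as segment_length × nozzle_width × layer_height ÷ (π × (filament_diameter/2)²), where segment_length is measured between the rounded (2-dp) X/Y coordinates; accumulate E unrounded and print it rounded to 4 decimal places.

G0 X-4.79 Y13.16 Z12.12
G1 X0.00 Y0.00 E0.2795
G1 X9.40 Y3.42 E0.4791
G1 X4.61 Y16.58 E0.7586
G1 X-4.79 Y13.16 E0.9582

At z = 12.12 mm: the cube (footprint 10×14) is included at this height; (rotated 20° about Z; rotation is an isometry so areas/perimeters/island counts are preserved). The outline is a single polygon with 4 vertices. Extrusion per mm of travel: 0.4 × 0.12 / (π × 0.875²) = 0.019956. Accumulating E over each segment gives final E = 0.9582.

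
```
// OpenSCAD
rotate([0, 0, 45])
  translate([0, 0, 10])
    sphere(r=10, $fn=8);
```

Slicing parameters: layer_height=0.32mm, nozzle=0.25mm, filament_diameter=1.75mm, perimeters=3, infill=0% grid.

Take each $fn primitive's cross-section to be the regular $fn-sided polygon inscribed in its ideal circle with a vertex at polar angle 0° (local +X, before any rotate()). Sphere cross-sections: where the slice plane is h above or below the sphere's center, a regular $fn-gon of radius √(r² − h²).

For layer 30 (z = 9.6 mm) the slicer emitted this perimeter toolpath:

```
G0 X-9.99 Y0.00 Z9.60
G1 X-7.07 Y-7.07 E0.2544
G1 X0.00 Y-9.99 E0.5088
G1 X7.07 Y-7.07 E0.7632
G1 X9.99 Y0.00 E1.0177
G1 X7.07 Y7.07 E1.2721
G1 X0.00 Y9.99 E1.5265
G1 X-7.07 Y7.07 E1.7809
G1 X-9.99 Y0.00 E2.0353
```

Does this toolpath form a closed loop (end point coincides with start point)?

Start point (G0): (-9.99, 0.00). End point (last G1): the path returns to the start — closed.

yes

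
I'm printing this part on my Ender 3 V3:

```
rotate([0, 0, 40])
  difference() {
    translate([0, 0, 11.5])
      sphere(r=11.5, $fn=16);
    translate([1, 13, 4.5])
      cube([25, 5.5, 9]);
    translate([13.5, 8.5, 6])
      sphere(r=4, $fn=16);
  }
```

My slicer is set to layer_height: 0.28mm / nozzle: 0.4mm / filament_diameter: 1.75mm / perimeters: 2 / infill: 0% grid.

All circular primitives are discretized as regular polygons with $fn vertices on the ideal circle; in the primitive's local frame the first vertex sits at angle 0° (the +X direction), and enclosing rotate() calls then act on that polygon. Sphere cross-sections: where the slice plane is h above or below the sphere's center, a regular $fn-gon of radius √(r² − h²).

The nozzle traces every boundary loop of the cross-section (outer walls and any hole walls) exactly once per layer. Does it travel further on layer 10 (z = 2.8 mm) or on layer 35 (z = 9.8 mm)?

layer 35 (z = 9.8 mm)

Layer 10 (z = 2.8): the r=11.5 sphere contributes a regular 16-gon of circumradius √(11.5²−8.7²) = 7.521 (perimeter = 2·16·7.521·sin(180°/16) = 46.95 mm); the cube at (1, 13) is absent (z outside [4.5, 13.5]); the sphere at (13.5, 8.5): section is a regular 16-gon, circumradius = √(r²−h²) = √(4²−3.2²) = 2.400 (perimeter = 2·16·2.400·sin(180°/16) = 14.98 mm); Subtracting the remaining from the first: starting from the r=11.5 sphere, the r=4 sphere at (13.5, 8.5) misses the remaining region (no effect) — boundary = 46.95 mm; (rotated 40° about Z; rotation is an isometry so areas/perimeters/island counts are preserved). So its perimeter = 46.95 mm. Layer 35 (z = 9.8): the sphere: section is a regular 16-gon, circumradius = √(r²−h²) = √(11.5²−1.7²) = 11.374 (perimeter = 2·16·11.374·sin(180°/16) = 71.00 mm); the cube at (1, 13) is present — its section is the full 25×5.5 rectangle (perimeter 61.00 mm); the r=4 sphere at (13.5, 8.5) slices to a regular 16-gon of circumradius 1.249 (√(r²−h²) with h=3.8 from center) (perimeter = 2·16·1.249·sin(180°/16) = 7.80 mm); After the difference (first − rest): starting from the r=11.5 sphere, the 25×5.5 cube at (1, 13) misses the remaining region (no effect); the r=4 sphere at (13.5, 8.5) misses the remaining region (no effect) — boundary = 71.00 mm; (whole slice rotated 40° about Z — lengths, areas and connectivity unchanged). So its perimeter = 71.00 mm. Layer 35 is larger (71.00 vs 46.95 mm).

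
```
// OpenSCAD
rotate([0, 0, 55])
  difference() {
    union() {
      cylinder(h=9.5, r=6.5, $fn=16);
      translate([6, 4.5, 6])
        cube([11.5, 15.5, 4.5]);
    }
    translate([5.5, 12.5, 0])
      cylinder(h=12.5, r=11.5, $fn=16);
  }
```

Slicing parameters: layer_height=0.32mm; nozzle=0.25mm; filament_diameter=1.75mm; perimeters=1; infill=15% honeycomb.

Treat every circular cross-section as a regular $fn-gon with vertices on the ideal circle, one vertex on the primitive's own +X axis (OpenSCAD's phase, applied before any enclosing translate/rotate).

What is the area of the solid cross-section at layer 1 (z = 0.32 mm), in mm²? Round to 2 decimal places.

98.99 mm²

At z = 0.32 mm: the r=6.5 cylinder gives a regular 16-gon of circumradius 6.5 (constant along its height) (area = (16/2)·6.500²·sin(360°/16) = 129.35 mm²); the cube at (6, 4.5) is absent (z outside [6, 10.5]); Merging all regions: only the r=6.5 cylinder is present, so the union is just that shape — area = 129.35 mm²; the r=11.5 cylinder at (5.5, 12.5) contributes a regular 16-gon of circumradius 11.5 (area = (16/2)·11.500²·sin(360°/16) = 404.88 mm²); After the difference (first − rest): starting from the result so far (129.35 mm²), the r=11.5 cylinder at (5.5, 12.5) partially overlaps it — only the 30.36 mm² overlap (of its 404.88 mm²) is removed, clipping the outline — area = 98.99 mm²; (whole slice rotated 55° about Z — lengths, areas and connectivity unchanged). Overall, the cross-section is a single solid region. Net area = 98.99 mm².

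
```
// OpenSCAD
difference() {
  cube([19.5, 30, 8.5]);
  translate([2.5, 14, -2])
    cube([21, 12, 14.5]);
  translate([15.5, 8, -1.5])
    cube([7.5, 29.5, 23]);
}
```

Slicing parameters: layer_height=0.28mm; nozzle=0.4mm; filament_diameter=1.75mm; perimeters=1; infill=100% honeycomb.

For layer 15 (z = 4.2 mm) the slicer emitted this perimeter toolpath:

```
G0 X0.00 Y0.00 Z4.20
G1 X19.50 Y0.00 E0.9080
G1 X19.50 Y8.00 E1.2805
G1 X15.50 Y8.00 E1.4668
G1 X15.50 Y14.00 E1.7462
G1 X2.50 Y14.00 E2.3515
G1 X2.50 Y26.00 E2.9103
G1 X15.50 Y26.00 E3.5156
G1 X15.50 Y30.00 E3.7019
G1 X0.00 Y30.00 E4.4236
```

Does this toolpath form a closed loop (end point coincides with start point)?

Start point (G0): (0.00, 0.00). End point (last G1): the path does not return to the start — open.

no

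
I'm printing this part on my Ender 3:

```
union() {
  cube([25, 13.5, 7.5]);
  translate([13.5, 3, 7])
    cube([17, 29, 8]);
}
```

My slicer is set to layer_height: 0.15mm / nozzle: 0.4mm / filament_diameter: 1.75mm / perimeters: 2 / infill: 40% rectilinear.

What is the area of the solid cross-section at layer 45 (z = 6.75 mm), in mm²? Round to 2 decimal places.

At z = 6.75 mm: the cube (footprint 25×13.5) is included at this height (area 337.50 mm²); the cube at (13.5, 3) is not intersected at this z (z outside [7, 15]); Combining (union): only the 25×13.5 cube is present, so the union is just that shape — area = 337.50 mm². Overall, the cross-section is a single solid region. Net area = 337.50 mm².

337.50 mm²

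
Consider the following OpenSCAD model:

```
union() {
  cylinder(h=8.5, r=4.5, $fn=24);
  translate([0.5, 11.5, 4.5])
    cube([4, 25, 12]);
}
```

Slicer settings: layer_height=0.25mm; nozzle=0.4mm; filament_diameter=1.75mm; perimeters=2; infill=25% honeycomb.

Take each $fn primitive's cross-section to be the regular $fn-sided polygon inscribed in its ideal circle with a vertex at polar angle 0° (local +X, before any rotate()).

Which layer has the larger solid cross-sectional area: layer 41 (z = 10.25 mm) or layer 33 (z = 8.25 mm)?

Layer 41 (z = 10.25): the cylinder is absent (z outside [0, 8.5]); the 4×25 cube at (0.5, 11.5) contributes its full rectangle (area 100.00 mm²); Combining (union): only the 4×25 cube at (0.5, 11.5) is present, so the union is just that shape — area = 100.00 mm². So its area = 100.00 mm². Layer 33 (z = 8.25): the r=4.5 cylinder gives a regular 24-gon of circumradius 4.5 (constant along its height) (area = (24/2)·4.500²·sin(360°/24) = 62.89 mm²); the cube at (0.5, 11.5) is present — its section is the full 4×25 rectangle (area 100.00 mm²); Combining (union): the 2 present regions are separate (no shared area or edge), so areas and boundary lengths simply add and each stays a separate island — area = 162.89 mm². So its area = 162.89 mm². Layer 33 is larger (162.89 vs 100.00 mm²).

layer 33 (z = 8.25 mm)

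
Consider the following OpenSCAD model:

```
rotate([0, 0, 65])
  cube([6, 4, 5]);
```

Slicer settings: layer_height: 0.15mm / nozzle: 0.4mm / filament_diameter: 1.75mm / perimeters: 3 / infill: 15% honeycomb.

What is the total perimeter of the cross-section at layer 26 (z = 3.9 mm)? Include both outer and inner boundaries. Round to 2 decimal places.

At z = 3.9 mm: the cube is present — its section is the full 6×4 rectangle (perimeter 20.00 mm); (whole slice rotated 65° about Z — lengths, areas and connectivity unchanged). Overall, the cross-section is a single solid region. Total boundary length (outer) = 20.00 mm.

20.00 mm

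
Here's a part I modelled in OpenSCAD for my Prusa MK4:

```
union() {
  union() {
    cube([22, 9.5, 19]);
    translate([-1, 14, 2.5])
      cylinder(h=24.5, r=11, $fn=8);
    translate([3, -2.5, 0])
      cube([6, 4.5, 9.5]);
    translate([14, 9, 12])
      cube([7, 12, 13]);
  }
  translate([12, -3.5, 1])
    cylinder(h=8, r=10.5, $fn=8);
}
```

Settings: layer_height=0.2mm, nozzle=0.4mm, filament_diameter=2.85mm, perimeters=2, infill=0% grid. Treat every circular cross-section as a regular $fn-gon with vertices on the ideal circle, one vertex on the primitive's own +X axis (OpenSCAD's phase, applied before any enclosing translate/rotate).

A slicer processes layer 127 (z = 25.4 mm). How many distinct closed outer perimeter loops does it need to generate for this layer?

1

At z = 25.4 mm: the cube is absent (z outside [0, 19]); the cylinder at (-1, 14): section is a regular 8-gon, circumradius r=11; the cube at (3, -2.5) does not reach this height (z outside [0, 9.5]); the cube at (14, 9) is not intersected at this z (z outside [12, 25]); Taking the union: only the r=11 cylinder at (-1, 14) is present, so the union is just that shape — 1 connected region; the cylinder at (12, -3.5) is absent (z outside [1, 9]); Merging all regions: only that combined region is present, so the union is just that shape — 1 connected region. The result has 1 disconnected region.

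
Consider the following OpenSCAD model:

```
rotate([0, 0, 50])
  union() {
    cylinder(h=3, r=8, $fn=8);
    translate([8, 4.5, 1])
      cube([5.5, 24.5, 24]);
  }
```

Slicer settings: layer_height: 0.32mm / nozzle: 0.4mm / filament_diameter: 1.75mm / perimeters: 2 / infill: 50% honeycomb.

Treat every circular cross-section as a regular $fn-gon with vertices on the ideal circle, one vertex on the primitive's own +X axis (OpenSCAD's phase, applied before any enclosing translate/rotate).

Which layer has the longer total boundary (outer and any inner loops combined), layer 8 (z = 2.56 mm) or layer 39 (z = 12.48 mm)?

layer 8 (z = 2.56 mm)

Layer 8 (z = 2.56): the cylinder: section is a regular 8-gon, circumradius r=8 (perimeter = 2·8·8.000·sin(180°/8) = 48.98 mm); the 5.5×24.5 cube at (8, 4.5) contributes its full rectangle (perimeter 60.00 mm); Merging all regions: the 2 present regions are separate (no shared area or edge), so areas and boundary lengths simply add and each stays a separate island — boundary = 108.98 mm; (rotated 50° about Z; rotation is an isometry so areas/perimeters/island counts are preserved). So its perimeter = 108.98 mm. Layer 39 (z = 12.48): the cylinder is absent (z outside [0, 3]); the 5.5×24.5 cube at (8, 4.5) contributes its full rectangle (perimeter 60.00 mm); Combining (union): only the 5.5×24.5 cube at (8, 4.5) is present, so the union is just that shape — boundary = 60.00 mm; (whole slice rotated 50° about Z — lengths, areas and connectivity unchanged). So its perimeter = 60.00 mm. Layer 8 is larger (108.98 vs 60.00 mm).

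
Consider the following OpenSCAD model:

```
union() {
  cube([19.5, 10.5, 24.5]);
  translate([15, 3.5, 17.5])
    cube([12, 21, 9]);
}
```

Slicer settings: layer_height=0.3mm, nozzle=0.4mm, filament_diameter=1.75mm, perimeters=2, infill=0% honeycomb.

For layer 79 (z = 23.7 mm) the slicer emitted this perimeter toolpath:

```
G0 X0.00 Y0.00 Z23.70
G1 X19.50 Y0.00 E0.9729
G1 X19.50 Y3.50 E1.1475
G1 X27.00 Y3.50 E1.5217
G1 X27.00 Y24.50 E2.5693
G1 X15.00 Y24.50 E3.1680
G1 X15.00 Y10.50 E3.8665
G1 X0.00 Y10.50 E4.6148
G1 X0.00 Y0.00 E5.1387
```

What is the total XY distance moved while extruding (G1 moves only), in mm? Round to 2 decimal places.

103.00 mm

Sum the Euclidean lengths of each G1 segment: total = 103.00 mm.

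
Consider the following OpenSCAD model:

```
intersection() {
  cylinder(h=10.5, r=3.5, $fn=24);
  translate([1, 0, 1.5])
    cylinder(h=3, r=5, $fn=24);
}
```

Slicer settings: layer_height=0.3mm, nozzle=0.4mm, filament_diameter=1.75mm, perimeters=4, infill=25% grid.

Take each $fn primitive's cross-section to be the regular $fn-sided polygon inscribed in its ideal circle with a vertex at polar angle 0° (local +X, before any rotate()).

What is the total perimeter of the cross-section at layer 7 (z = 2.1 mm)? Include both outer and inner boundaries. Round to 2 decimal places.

At z = 2.1 mm: the cylinder: section is a regular 24-gon, circumradius r=3.5 (perimeter = 2·24·3.500·sin(180°/24) = 21.93 mm); the r=5 cylinder at (1, 0) gives a regular 24-gon of circumradius 5 (constant along its height) (perimeter = 2·24·5.000·sin(180°/24) = 31.33 mm); Taking the intersection: the r=3.5 cylinder lies inside the r=5 cylinder at (1, 0), so it is kept whole — boundary = 21.93 mm. Overall, the cross-section is a single solid region. Total boundary length (outer) = 21.93 mm.

21.93 mm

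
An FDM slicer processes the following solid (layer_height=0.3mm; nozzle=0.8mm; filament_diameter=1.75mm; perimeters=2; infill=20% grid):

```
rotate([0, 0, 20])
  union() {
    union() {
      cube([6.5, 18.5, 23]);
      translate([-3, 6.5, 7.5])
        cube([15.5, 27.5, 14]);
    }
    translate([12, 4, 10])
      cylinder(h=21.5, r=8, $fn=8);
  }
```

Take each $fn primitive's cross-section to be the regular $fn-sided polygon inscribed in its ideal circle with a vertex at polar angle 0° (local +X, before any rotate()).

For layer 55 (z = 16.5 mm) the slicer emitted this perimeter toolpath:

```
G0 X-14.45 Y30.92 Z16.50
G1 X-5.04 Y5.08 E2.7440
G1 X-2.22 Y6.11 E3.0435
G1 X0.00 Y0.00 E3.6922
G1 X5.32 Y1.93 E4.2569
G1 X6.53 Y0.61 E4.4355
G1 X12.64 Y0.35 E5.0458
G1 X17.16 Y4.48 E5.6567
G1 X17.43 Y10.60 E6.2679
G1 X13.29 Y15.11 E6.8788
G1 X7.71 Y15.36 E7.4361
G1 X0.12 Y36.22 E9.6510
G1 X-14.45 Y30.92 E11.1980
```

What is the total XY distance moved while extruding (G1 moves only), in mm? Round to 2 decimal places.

112.23 mm

Sum the Euclidean lengths of each G1 segment: total = 112.23 mm.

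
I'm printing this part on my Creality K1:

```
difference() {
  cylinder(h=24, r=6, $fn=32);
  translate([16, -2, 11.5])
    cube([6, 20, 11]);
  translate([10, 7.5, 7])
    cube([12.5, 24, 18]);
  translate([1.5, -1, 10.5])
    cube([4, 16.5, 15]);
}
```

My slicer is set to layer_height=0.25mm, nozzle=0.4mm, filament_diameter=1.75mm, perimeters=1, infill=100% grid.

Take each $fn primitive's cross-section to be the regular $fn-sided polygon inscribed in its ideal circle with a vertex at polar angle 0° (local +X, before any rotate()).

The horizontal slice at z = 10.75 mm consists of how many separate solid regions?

At z = 10.75 mm: the cylinder: section is a regular 32-gon, circumradius r=6; the cube at (16, -2) is not intersected at this z (z outside [11.5, 22.5]); the cube at (10, 7.5) is present — its section is the full 12.5×24 rectangle; the cube at (1.5, -1) (footprint 4×16.5) is included at this height; Taking the first minus the rest: starting from the r=6 cylinder, the 12.5×24 cube at (10, 7.5) misses the remaining region (no effect); the 4×16.5 cube at (1.5, -1) partially overlaps it — only the 22.45 mm² overlap (of its 66.00 mm²) is removed, clipping the outline — 1 connected region. The result has 1 disconnected region.

1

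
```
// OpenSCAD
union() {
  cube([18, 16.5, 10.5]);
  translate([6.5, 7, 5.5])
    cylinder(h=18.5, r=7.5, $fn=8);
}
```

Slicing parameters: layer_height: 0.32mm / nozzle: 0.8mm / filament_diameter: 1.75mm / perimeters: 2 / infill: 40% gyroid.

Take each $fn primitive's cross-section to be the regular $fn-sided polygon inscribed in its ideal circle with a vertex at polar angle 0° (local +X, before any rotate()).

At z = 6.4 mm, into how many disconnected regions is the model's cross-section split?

1

At z = 6.4 mm: the cube (footprint 18×16.5) is included at this height; the cylinder at (6.5, 7): section is a regular 8-gon, circumradius r=7.5; Merging all regions: the regions partially overlap (shared area 156.08 mm²), so overlapping operands fuse into one piece — 1 connected region. The result has 1 disconnected region.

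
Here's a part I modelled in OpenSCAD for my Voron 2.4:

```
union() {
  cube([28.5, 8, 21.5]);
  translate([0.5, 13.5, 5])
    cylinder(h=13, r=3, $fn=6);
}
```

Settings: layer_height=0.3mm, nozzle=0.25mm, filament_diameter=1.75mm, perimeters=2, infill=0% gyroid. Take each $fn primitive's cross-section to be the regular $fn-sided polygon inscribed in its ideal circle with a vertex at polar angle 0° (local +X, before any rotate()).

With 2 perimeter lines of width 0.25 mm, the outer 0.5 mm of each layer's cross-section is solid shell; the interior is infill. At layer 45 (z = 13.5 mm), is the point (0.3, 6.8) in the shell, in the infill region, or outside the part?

At z = 13.5 mm: the 28.5×8 cube contributes its full rectangle; the r=3 cylinder at (0.5, 13.5) gives a regular 6-gon of circumradius 3 (constant along its height); Taking the union: the 2 present regions are separate (no shared area or edge), so areas and boundary lengths simply add and each stays a separate island — 2 connected regions. Overall, the cross-section has 2 separate islands. The nearest boundary edge runs (0.00, 0.00)→(0.00, 8.00); distance from the point to it = 0.30 mm. (Shell/infill is judged within the island containing the point — the largest one.) The point is inside the cross-section, 0.30 mm from the nearest boundary — within the 0.5 mm shell band (2 × 0.25).

shell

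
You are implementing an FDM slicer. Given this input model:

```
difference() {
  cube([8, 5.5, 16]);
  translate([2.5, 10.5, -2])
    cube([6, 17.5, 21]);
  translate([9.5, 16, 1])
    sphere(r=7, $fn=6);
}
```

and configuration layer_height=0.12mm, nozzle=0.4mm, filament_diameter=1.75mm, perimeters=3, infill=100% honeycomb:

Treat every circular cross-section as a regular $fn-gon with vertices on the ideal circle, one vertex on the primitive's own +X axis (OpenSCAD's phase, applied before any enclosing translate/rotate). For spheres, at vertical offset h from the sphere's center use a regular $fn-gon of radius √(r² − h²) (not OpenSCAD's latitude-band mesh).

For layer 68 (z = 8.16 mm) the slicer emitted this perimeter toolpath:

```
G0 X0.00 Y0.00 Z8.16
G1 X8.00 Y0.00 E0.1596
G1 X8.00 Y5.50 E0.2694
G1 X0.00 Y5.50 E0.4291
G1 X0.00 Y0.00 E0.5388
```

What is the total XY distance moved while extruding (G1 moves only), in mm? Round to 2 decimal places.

Sum the Euclidean lengths of each G1 segment: total = 27.00 mm.

27.00 mm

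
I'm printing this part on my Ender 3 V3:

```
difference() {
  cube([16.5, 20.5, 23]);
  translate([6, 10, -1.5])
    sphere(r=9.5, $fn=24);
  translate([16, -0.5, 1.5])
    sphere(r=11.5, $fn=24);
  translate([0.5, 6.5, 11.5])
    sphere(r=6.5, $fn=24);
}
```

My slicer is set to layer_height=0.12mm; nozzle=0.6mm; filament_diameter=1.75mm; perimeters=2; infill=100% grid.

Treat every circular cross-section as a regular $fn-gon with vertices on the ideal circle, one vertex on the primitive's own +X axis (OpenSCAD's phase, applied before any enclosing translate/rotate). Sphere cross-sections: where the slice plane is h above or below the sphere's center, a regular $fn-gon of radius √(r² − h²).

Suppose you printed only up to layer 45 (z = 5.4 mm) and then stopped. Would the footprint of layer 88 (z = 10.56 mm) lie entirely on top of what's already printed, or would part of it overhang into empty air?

part overhangs

Compare the two slices. At z = 5.4: the cube (footprint 16.5×20.5) is included at this height (area 338.25 mm²); the r=9.5 sphere at (6, 10) contributes a regular 24-gon of circumradius √(9.5²−6.9²) = 6.530 (area = (24/2)·6.530²·sin(360°/24) = 132.43 mm²); the sphere at (16, -0.5): section is a regular 24-gon, circumradius = √(r²−h²) = √(11.5²−3.9²) = 10.819 (area = (24/2)·10.819²·sin(360°/24) = 363.51 mm²); the r=6.5 sphere at (0.5, 6.5) slices to a regular 24-gon of circumradius 2.245 (√(r²−h²) with h=6.1 from center) (area = (24/2)·2.245²·sin(360°/24) = 15.65 mm²); Taking the first minus the rest: starting from the 16.5×20.5 cube (338.25 mm²), the r=9.5 sphere at (6, 10) partially overlaps it — only the 130.79 mm² overlap (of its 132.43 mm²) is removed, clipping the outline; the r=11.5 sphere at (16, -0.5) partially overlaps it — only the 73.90 mm² overlap (of its 363.51 mm²) is removed, clipping the outline; the r=6.5 sphere at (0.5, 6.5) partially overlaps it — only the 3.11 mm² overlap (of its 15.65 mm²) is removed, clipping the outline — area = 130.45 mm². At z = 10.56: the 16.5×20.5 cube contributes its full rectangle (area 338.25 mm²); the sphere at (6, 10) is absent (|z−center|=12.060 > r=9.5); the r=11.5 sphere at (16, -0.5) contributes a regular 24-gon of circumradius √(11.5²−9.06²) = 7.083 (area = (24/2)·7.083²·sin(360°/24) = 155.81 mm²); the r=6.5 sphere at (0.5, 6.5) contributes a regular 24-gon of circumradius √(6.5²−0.94²) = 6.432 (area = (24/2)·6.432²·sin(360°/24) = 128.48 mm²); Subtracting the remaining from the first: starting from the 16.5×20.5 cube (338.25 mm²), the r=11.5 sphere at (16, -0.5) partially overlaps it — only the 38.70 mm² overlap (of its 155.81 mm²) is removed, clipping the outline; the r=6.5 sphere at (0.5, 6.5) partially overlaps it — only the 70.64 mm² overlap (of its 128.48 mm²) is removed, clipping the outline — area = 228.91 mm². Checking containment: at z = 10.56 the cross-section extends beyond the z = 5.4 cross-section by about 117.43 mm².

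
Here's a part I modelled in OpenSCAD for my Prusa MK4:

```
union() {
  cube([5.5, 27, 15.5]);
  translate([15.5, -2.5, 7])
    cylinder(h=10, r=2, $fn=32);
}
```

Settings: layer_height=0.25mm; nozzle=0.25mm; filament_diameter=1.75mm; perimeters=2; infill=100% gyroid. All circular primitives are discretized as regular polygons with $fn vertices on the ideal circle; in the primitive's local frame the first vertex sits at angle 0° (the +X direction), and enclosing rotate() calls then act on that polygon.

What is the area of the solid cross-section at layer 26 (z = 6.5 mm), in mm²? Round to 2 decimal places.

148.50 mm²

At z = 6.5 mm: the cube is present — its section is the full 5.5×27 rectangle (area 148.50 mm²); the cylinder at (15.5, -2.5) does not reach this height (z outside [7, 17]); Taking the union: only the 5.5×27 cube is present, so the union is just that shape — area = 148.50 mm². Overall, the cross-section is a single solid region. Net area = 148.50 mm².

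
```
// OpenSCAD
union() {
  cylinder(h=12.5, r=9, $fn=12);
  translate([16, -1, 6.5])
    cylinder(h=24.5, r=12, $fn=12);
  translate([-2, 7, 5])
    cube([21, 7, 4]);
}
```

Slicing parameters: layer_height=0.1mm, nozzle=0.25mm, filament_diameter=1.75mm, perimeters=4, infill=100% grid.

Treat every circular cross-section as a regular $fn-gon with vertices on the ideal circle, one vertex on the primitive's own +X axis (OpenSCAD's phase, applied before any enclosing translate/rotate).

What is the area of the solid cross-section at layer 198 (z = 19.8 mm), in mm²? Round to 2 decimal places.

432.00 mm²

At z = 19.8 mm: the cylinder is not intersected at this z (z outside [0, 12.5]); the r=12 cylinder at (16, -1) gives a regular 12-gon of circumradius 12 (constant along its height) (area = (12/2)·12.000²·sin(360°/12) = 432.00 mm²); the cube at (-2, 7) does not reach this height (z outside [5, 9]); Taking the union: only the r=12 cylinder at (16, -1) is present, so the union is just that shape — area = 432.00 mm². Overall, the cross-section is a single solid region. Net area = 432.00 mm².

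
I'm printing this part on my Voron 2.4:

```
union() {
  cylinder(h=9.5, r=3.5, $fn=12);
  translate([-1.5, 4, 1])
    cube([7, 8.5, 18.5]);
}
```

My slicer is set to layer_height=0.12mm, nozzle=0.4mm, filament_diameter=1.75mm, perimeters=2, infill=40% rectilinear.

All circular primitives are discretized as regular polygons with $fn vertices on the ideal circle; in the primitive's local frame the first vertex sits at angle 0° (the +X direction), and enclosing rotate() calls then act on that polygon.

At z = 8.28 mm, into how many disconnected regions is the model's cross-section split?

At z = 8.28 mm: the r=3.5 cylinder gives a regular 12-gon of circumradius 3.5 (constant along its height); the 7×8.5 cube at (-1.5, 4) contributes its full rectangle; Taking the union: the 2 present regions are separate (no shared area or edge), so areas and boundary lengths simply add and each stays a separate island — 2 connected regions. The result has 2 disconnected regions.

2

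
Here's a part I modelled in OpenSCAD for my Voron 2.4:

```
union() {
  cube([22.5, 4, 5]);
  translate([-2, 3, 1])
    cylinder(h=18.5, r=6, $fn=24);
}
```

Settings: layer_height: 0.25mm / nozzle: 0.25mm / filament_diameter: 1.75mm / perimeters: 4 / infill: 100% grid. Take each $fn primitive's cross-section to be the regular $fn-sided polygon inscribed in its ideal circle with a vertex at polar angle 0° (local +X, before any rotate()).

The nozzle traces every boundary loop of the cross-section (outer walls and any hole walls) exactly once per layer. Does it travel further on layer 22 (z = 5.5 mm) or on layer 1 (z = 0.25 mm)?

layer 1 (z = 0.25 mm)

Layer 22 (z = 5.5): the cube does not reach this height (z outside [0, 5]); the r=6 cylinder at (-2, 3) contributes a regular 24-gon of circumradius 6 (perimeter = 2·24·6.000·sin(180°/24) = 37.59 mm); Combining (union): only the r=6 cylinder at (-2, 3) is present, so the union is just that shape — boundary = 37.59 mm. So its perimeter = 37.59 mm. Layer 1 (z = 0.25): the cube is present — its section is the full 22.5×4 rectangle (perimeter 53.00 mm); the cylinder at (-2, 3) is absent (z outside [1, 19.5]); Merging all regions: only the 22.5×4 cube is present, so the union is just that shape — boundary = 53.00 mm. So its perimeter = 53.00 mm. Layer 1 is larger (53.00 vs 37.59 mm).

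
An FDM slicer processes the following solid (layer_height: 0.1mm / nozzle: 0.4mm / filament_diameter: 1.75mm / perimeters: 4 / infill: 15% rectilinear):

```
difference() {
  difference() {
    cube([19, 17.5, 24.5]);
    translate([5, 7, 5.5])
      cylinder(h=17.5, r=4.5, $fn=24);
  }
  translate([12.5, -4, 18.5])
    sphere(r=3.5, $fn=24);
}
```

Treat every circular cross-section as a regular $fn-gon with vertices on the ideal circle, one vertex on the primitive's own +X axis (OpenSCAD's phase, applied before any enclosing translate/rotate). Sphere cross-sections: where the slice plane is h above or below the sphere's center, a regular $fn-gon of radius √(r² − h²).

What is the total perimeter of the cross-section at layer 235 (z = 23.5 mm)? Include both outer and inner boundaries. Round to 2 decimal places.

73.00 mm

At z = 23.5 mm: the cube (footprint 19×17.5) is included at this height (perimeter 73.00 mm); the cylinder at (5, 7) is absent (z outside [5.5, 23]); After the difference (first − rest): none of the subtracted shapes is present at this height, so the 19×17.5 cube is unchanged — boundary = 73.00 mm; the sphere at (12.5, -4) does not reach this height (|z−center|=5.000 > r=3.5); Taking the first minus the rest: none of the subtracted shapes is present at this height, so that combined region is unchanged — boundary = 73.00 mm. Overall, the cross-section is a single solid region. Total boundary length (outer) = 73.00 mm.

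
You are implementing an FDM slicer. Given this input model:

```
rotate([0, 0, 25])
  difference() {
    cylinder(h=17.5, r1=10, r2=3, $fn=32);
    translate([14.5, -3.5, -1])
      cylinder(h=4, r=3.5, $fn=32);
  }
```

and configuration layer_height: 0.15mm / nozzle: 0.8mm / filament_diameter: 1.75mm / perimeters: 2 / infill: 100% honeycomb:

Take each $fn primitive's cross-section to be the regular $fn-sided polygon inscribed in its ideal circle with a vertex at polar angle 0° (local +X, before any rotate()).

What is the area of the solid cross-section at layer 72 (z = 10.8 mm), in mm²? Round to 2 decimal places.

At z = 10.8 mm: the cone: at t=0.617 of its height the radius interpolates to r₁+(r₂−r₁)t = 5.680, giving a regular 32-gon of that circumradius (area = (32/2)·5.680²·sin(360°/32) = 100.71 mm²); the cylinder at (14.5, -3.5) does not reach this height (z outside [-1, 3]); Taking the first minus the rest: none of the subtracted shapes is present at this height, so the cone is unchanged — area = 100.71 mm²; (rotated 25° about Z; rotation is an isometry so areas/perimeters/island counts are preserved). Overall, the cross-section is a single solid region. Net area = 100.71 mm².

100.71 mm²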